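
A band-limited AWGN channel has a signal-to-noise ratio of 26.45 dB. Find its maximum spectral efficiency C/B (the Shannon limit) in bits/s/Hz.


SNR_linear = 10^(26.45/10) = 441.5704; C/B = log2(1 + SNR_linear) = log2(1 + 441.5704) = 8.7898

8.7898 bits/s/Hz


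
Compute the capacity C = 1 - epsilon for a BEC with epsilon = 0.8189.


C = 1 - epsilon = 1 - 0.8189 = 0.1811

0.1811 bits


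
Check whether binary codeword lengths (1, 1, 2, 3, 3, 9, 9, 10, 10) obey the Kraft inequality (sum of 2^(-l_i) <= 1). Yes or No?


Kraft sum = sum(2^(-l_i)) = 1.5059, need <= 1. Result: violated (a binary prefix-free code with these lengths cannot exist)

No


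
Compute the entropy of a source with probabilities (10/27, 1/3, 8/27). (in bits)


H = -sum(p_i * log2(p_i)). Terms: -(10/27)*log2(10/27) = 0.530726; -(1/3)*log2(1/3) = 0.528321; -(8/27)*log2(8/27) = 0.519967. H = 0.530726 + 0.528321 + 0.519967 = 1.579

1.579 bits


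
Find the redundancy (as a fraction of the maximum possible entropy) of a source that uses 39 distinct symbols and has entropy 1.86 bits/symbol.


H_max = log2(K) = log2(39) = 5.2854 bits/symbol. Redundancy = 1 - H/H_max = 1 - 1.86/5.2854 = 1 - 0.3519 = 0.6481

0.6481


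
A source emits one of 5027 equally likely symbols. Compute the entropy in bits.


H = log2(n) = log2(5027) = 12.2955

12.2955 bits


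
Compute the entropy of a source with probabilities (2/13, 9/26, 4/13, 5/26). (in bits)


H = -sum(p_i * log2(p_i)). Terms: -(2/13)*log2(2/13) = 0.415452; -(9/26)*log2(9/26) = 0.529794; -(4/13)*log2(4/13) = 0.523212; -(5/26)*log2(5/26) = 0.457406. H = 0.415452 + 0.529794 + 0.523212 + 0.457406 = 1.9259

1.9259 bits


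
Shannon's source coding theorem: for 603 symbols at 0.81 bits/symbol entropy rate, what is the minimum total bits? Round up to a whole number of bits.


Minimum bits >= n * H = 603 * 0.81 = 488.43, rounded up to a whole number of bits = 489

489 bits


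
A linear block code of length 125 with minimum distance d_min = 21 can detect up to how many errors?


Detection capability = d_min - 1 = 21 - 1 = 20

20 errors


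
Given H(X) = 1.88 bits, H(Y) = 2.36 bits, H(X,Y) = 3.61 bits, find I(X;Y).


I(X;Y) = H(X) + H(Y) - H(X,Y) = 1.88 + 2.36 - 3.61 = 0.63

0.63 bits


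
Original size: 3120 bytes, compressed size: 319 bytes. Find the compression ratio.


Ratio = original / compressed = 3120 / 319 = 9.7806

9.7806


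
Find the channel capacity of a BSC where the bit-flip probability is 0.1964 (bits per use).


H(p) = -p*log2(p) - (1-p)*log2(1-p) = -0.1964*log2(0.1964) - 0.8036*log2(0.8036) = 0.461173 + 0.253496 = 0.7147. C = 1 - H(p) = 1 - 0.7147 = 0.2853

0.2853 bits


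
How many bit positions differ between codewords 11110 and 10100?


Count differing positions: . ^ . ^ . = 2 differences

2


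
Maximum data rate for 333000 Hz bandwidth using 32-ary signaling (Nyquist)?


Rate = 2 * B * log2(M) = 2 * 333000 * 5.0 = 3330000.0

3330000.0 bps


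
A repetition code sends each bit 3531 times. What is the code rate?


Rate = k/n = 1/3531

1/3531


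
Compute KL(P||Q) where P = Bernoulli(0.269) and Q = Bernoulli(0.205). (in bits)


KL = p*log2(p/q) + (1-p)*log2((1-p)/(1-q)) = 0.269*log2(0.269/0.205) + 0.731*log2(0.731/0.795) = 0.0169

0.0169 bits


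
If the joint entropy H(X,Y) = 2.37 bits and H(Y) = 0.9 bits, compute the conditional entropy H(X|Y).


H(X|Y) = H(X,Y) - H(Y) = 2.37 - 0.9 = 1.47

1.47 bits


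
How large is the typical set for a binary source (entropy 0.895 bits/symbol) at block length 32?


log2|A_typical| = nH = 32 * 0.895 = 28.64, so |A_typical| ~ 2^28.64 = 4.183e+08

4.183e+08


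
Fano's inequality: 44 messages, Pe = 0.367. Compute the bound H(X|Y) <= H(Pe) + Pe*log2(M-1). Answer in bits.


H(Pe) = -Pe*log2(Pe) - (1-Pe)*log2(1-Pe) = -0.367*log2(0.367) - 0.633*log2(0.633) = 0.530736 + 0.417604 = 0.9483. Pe*log2(M-1) = 0.367*log2(43) = 1.991439. Bound = H(Pe) + Pe*log2(M-1) = 0.530736 + 0.417604 + 1.991439 = 2.9398

2.9398 bits


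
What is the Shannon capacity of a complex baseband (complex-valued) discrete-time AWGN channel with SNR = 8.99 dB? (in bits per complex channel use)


SNR_linear = 10^(8.99/10) = 7.925; C = log2(1 + SNR_linear) = log2(1 + 7.925) = 3.1579

3.1579 bits/channel use


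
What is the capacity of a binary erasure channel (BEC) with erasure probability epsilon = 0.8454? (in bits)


C = 1 - epsilon = 1 - 0.8454 = 0.1546

0.1546 bits


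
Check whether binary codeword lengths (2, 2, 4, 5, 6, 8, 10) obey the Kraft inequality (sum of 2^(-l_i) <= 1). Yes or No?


Kraft sum = sum(2^(-l_i)) = 0.6143, need <= 1. Result: satisfied (a binary prefix-free code with these lengths exists)

Yes


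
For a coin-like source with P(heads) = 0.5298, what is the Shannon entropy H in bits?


H = -p*log2(p) - (1-p)*log2(1-p). -0.5298*log2(0.5298) = 0.485551; -0.4702*log2(0.4702) = 0.511885. H = 0.485551 + 0.511885 = 0.9974

0.9974 bits


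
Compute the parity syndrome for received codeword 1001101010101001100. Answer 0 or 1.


Syndrome = XOR of all bits = 1 XOR 0 XOR 0 XOR 1 XOR 1 XOR 0 XOR 1 XOR 0 XOR 1 XOR 0 XOR 1 XOR 0 XOR 1 XOR 0 XOR 0 XOR 1 XOR 1 XOR 0 XOR 0 = 1

1


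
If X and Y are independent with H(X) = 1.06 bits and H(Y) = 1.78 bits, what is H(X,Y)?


For independent variables, H(X,Y) = H(X) + H(Y) = 1.06 + 1.78 = 2.84

2.84 bits


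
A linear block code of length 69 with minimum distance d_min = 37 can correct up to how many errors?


Correction capability = floor((d-1)/2) = floor((37-1)/2) = 18

18 errors


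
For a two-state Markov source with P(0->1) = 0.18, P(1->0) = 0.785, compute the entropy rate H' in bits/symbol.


Stationary distribution: pi_0 = p10/(p01+p10) = 0.8135, pi_1 = 0.1865. Entropy rate H' = pi_0*H(p01) + pi_1*H(p10) = 0.8135*0.6801 + 0.1865*0.7509 = 0.6933

0.6933 bits/symbol


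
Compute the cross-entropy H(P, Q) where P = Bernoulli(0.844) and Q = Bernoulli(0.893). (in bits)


H(P,Q) = -p*log2(q) - (1-p)*log2(1-q). -0.844*log2(0.893) = 0.137798; -0.156*log2(0.107) = 0.502993. H(P,Q) = 0.137798 + 0.502993 = 0.6408

0.6408 bits


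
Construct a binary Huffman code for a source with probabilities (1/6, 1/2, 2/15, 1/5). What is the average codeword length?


Huffman construction (repeatedly merge the two least-probable nodes; each merge adds 1 bit to every symbol beneath it): 2/15 + 1/6 = 3/10; 1/5 + 3/10 = 1/2; 1/2 + 1/2 = 1. Resulting codeword lengths (in the order the probabilities were given): (3, 1, 3, 2). L_avg = sum(p_i * l_i) = 1/6*3 + 1/2*1 + 2/15*3 + 1/5*2 = 9/5 = 1.8

1.8 bits


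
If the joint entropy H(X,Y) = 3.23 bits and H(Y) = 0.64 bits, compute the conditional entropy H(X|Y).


H(X|Y) = H(X,Y) - H(Y) = 3.23 - 0.64 = 2.59

2.59 bits


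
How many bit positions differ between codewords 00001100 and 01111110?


Count differing positions: . ^ ^ ^ . . ^ . = 4 differences

4


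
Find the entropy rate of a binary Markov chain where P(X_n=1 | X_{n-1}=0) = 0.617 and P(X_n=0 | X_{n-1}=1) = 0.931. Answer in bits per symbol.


Stationary distribution: pi_0 = p10/(p01+p10) = 0.6014, pi_1 = 0.3986. Entropy rate H' = pi_0*H(p01) + pi_1*H(p10) = 0.6014*0.9601 + 0.3986*0.3622 = 0.7218

0.7218 bits/symbol


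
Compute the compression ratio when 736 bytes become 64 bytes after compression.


Ratio = original / compressed = 736 / 64 = 11.5

11.5


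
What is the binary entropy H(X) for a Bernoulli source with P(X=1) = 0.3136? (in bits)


H = -p*log2(p) - (1-p)*log2(1-p). -0.3136*log2(0.3136) = 0.524654; -0.6864*log2(0.6864) = 0.372632. H = 0.524654 + 0.372632 = 0.8973

0.8973 bits


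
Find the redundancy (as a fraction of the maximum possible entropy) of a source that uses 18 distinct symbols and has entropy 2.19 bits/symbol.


H_max = log2(K) = log2(18) = 4.1699 bits/symbol. Redundancy = 1 - H/H_max = 1 - 2.19/4.1699 = 1 - 0.5252 = 0.4748

0.4748


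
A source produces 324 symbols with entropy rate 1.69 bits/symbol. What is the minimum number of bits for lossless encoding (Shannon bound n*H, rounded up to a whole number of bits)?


Minimum bits >= n * H = 324 * 1.69 = 547.56, rounded up to a whole number of bits = 548

548 bits


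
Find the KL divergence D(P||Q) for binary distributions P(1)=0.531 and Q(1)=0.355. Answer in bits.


KL = p*log2(p/q) + (1-p)*log2((1-p)/(1-q)) = 0.531*log2(0.531/0.355) + 0.469*log2(0.469/0.645) = 0.0928

0.0928 bits


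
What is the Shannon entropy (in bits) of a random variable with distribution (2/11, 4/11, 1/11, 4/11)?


H = -sum(p_i * log2(p_i)). Terms: -(2/11)*log2(2/11) = 0.447169; -(4/11)*log2(4/11) = 0.530702; -(1/11)*log2(1/11) = 0.314494; -(4/11)*log2(4/11) = 0.530702. H = 0.447169 + 0.530702 + 0.314494 + 0.530702 = 1.8231

1.8231 bits


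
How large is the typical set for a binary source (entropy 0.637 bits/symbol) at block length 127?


log2|A_typical| = nH = 127 * 0.637 = 80.899, so |A_typical| ~ 2^80.899 = 2.254e+24

2.254e+24


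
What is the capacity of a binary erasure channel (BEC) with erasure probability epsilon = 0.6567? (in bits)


C = 1 - epsilon = 1 - 0.6567 = 0.3433

0.3433 bits


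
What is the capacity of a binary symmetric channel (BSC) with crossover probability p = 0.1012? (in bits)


H(p) = -p*log2(p) - (1-p)*log2(1-p) = -0.1012*log2(0.1012) - 0.8988*log2(0.8988) = 0.334438 + 0.138350 = 0.4728. C = 1 - H(p) = 1 - 0.4728 = 0.5272

0.5272 bits


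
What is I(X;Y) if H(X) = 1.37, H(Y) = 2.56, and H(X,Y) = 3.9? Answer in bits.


I(X;Y) = H(X) + H(Y) - H(X,Y) = 1.37 + 2.56 - 3.9 = 0.03

0.03 bits


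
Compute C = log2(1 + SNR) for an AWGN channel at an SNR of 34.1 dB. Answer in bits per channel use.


SNR_linear = 10^(34.1/10) = 2570.3958; C = log2(1 + SNR_linear) = log2(1 + 2570.3958) = 11.3283

11.3283 bits/channel use


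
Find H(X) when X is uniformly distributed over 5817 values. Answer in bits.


H = log2(n) = log2(5817) = 12.5061

12.5061 bits


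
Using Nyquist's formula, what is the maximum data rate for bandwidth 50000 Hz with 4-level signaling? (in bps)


Rate = 2 * B * log2(M) = 2 * 50000 * 2.0 = 200000.0

200000.0 bps


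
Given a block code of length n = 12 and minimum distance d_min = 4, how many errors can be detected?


Detection capability = d_min - 1 = 4 - 1 = 3

3 errors


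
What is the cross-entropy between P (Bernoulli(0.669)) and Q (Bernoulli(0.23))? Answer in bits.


H(P,Q) = -p*log2(q) - (1-p)*log2(1-q). -0.669*log2(0.23) = 1.418477; -0.331*log2(0.77) = 0.124810. H(P,Q) = 1.418477 + 0.124810 = 1.5433

1.5433 bits


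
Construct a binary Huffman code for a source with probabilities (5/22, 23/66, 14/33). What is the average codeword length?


Huffman construction (repeatedly merge the two least-probable nodes; each merge adds 1 bit to every symbol beneath it): 5/22 + 23/66 = 19/33; 14/33 + 19/33 = 1. Resulting codeword lengths (in the order the probabilities were given): (2, 2, 1). L_avg = sum(p_i * l_i) = 5/22*2 + 23/66*2 + 14/33*1 = 52/33 = 1.5758

1.5758 bits


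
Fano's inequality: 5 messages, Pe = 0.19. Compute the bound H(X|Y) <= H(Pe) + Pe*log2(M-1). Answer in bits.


H(Pe) = -Pe*log2(Pe) - (1-Pe)*log2(1-Pe) = -0.19*log2(0.19) - 0.81*log2(0.81) = 0.455226 + 0.246245 = 0.7015. Pe*log2(M-1) = 0.19*log2(4) = 0.380000. Bound = H(Pe) + Pe*log2(M-1) = 0.455226 + 0.246245 + 0.380000 = 1.0815

1.0815 bits


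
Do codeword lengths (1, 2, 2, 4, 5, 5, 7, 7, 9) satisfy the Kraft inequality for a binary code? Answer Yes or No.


Kraft sum = sum(2^(-l_i)) = 1.1426, need <= 1. Result: violated (a binary prefix-free code with these lengths cannot exist)

No


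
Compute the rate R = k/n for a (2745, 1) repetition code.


Rate = k/n = 1/2745

1/2745


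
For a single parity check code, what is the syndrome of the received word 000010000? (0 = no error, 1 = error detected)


Syndrome = XOR of all bits = 0 XOR 0 XOR 0 XOR 0 XOR 1 XOR 0 XOR 0 XOR 0 XOR 0 = 1

1


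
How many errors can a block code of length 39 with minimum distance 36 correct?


Correction capability = floor((d-1)/2) = floor((36-1)/2) = 17

17 errors


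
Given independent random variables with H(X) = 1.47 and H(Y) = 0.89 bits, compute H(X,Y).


For independent variables, H(X,Y) = H(X) + H(Y) = 1.47 + 0.89 = 2.36

2.36 bits


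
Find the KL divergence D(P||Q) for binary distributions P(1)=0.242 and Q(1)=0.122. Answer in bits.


KL = p*log2(p/q) + (1-p)*log2((1-p)/(1-q)) = 0.242*log2(0.242/0.122) + 0.758*log2(0.758/0.878) = 0.0784

0.0784 bits


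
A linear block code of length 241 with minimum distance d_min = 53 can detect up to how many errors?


Detection capability = d_min - 1 = 53 - 1 = 52

52 errors


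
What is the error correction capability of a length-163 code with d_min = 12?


Correction capability = floor((d-1)/2) = floor((12-1)/2) = 5

5 errors


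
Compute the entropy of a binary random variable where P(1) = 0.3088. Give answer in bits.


H = -p*log2(p) - (1-p)*log2(1-p). -0.3088*log2(0.3088) = 0.523495; -0.6912*log2(0.6912) = 0.368289. H = 0.523495 + 0.368289 = 0.8918

0.8918 bits


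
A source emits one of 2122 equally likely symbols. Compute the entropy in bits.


H = log2(n) = log2(2122) = 11.0512

11.0512 bits


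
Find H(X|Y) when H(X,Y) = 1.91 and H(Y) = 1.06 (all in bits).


H(X|Y) = H(X,Y) - H(Y) = 1.91 - 1.06 = 0.85

0.85 bits


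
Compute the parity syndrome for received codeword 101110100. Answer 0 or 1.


Syndrome = XOR of all bits = 1 XOR 0 XOR 1 XOR 1 XOR 1 XOR 0 XOR 1 XOR 0 XOR 0 = 1

1


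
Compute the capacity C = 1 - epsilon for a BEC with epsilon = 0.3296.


C = 1 - epsilon = 1 - 0.3296 = 0.6704

0.6704 bits


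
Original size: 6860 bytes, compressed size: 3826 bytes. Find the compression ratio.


Ratio = original / compressed = 6860 / 3826 = 1.793

1.793


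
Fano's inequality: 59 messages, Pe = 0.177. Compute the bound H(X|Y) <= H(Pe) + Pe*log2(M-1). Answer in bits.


H(Pe) = -Pe*log2(Pe) - (1-Pe)*log2(1-Pe) = -0.177*log2(0.177) - 0.823*log2(0.823) = 0.442178 + 0.231292 = 0.6735. Pe*log2(M-1) = 0.177*log2(58) = 1.036863. Bound = H(Pe) + Pe*log2(M-1) = 0.442178 + 0.231292 + 1.036863 = 1.7103

1.7103 bits


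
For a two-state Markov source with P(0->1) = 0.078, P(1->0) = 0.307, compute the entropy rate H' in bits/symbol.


Stationary distribution: pi_0 = p10/(p01+p10) = 0.7974, pi_1 = 0.2026. Entropy rate H' = pi_0*H(p01) + pi_1*H(p10) = 0.7974*0.3951 + 0.2026*0.8897 = 0.4953

0.4953 bits/symbol


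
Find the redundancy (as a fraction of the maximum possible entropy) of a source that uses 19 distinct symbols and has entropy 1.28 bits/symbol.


H_max = log2(K) = log2(19) = 4.2479 bits/symbol. Redundancy = 1 - H/H_max = 1 - 1.28/4.2479 = 1 - 0.3013 = 0.6987

0.6987


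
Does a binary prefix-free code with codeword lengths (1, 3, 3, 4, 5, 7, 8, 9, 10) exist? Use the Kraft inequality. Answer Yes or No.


Kraft sum = sum(2^(-l_i)) = 0.8584, need <= 1. Result: satisfied (a binary prefix-free code with these lengths exists)

Yes


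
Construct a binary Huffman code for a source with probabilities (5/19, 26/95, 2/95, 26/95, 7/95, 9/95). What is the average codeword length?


Huffman construction (repeatedly merge the two least-probable nodes; each merge adds 1 bit to every symbol beneath it): 2/95 + 7/95 = 9/95; 9/95 + 9/95 = 18/95; 18/95 + 5/19 = 43/95; 26/95 + 26/95 = 52/95; 43/95 + 52/95 = 1. Resulting codeword lengths (in the order the probabilities were given): (2, 2, 4, 2, 4, 3). L_avg = sum(p_i * l_i) = 5/19*2 + 26/95*2 + 2/95*4 + 26/95*2 + 7/95*4 + 9/95*3 = 217/95 = 2.2842

2.2842 bits


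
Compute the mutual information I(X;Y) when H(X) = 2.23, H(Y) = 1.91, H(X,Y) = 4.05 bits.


I(X;Y) = H(X) + H(Y) - H(X,Y) = 2.23 + 1.91 - 4.05 = 0.09

0.09 bits


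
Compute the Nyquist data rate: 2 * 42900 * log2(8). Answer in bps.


Rate = 2 * B * log2(M) = 2 * 42900 * 3.0 = 257400.0

257400.0 bps


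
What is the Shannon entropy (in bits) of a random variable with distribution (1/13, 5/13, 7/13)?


H = -sum(p_i * log2(p_i)). Terms: -(1/13)*log2(1/13) = 0.284649; -(5/13)*log2(5/13) = 0.530197; -(7/13)*log2(7/13) = 0.480892. H = 0.284649 + 0.530197 + 0.480892 = 1.2957

1.2957 bits


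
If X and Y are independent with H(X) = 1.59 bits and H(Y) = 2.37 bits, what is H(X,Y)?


For independent variables, H(X,Y) = H(X) + H(Y) = 1.59 + 2.37 = 3.96

3.96 bits


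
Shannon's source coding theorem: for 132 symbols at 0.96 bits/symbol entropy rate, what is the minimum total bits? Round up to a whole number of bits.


Minimum bits >= n * H = 132 * 0.96 = 126.72, rounded up to a whole number of bits = 127

127 bits


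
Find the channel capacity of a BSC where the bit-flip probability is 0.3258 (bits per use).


H(p) = -p*log2(p) - (1-p)*log2(1-p) = -0.3258*log2(0.3258) - 0.6742*log2(0.6742) = 0.527125 + 0.383452 = 0.9106. C = 1 - H(p) = 1 - 0.9106 = 0.0894

0.0894 bits


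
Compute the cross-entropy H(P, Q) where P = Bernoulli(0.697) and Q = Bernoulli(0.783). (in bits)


H(P,Q) = -p*log2(q) - (1-p)*log2(1-q). -0.697*log2(0.783) = 0.245982; -0.303*log2(0.217) = 0.667883. H(P,Q) = 0.245982 + 0.667883 = 0.9139

0.9139 bits


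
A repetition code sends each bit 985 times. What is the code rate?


Rate = k/n = 1/985

1/985


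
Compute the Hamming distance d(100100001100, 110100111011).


Count differing positions: . ^ . . . . ^ ^ . ^ ^ ^ = 6 differences

6


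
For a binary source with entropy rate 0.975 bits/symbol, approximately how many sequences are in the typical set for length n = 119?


log2|A_typical| = nH = 119 * 0.975 = 116.025, so |A_typical| ~ 2^116.025 = 8.453e+34

8.453e+34


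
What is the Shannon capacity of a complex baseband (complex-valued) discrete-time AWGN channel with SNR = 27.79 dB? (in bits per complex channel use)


SNR_linear = 10^(27.79/10) = 601.1737; C = log2(1 + SNR_linear) = log2(1 + 601.1737) = 9.234

9.234 bits/channel use


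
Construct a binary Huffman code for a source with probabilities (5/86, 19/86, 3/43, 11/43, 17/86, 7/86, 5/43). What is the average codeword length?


Huffman construction (repeatedly merge the two least-probable nodes; each merge adds 1 bit to every symbol beneath it): 5/86 + 3/43 = 11/86; 7/86 + 5/43 = 17/86; 11/86 + 17/86 = 14/43; 17/86 + 19/86 = 18/43; 11/43 + 14/43 = 25/43; 18/43 + 25/43 = 1. Resulting codeword lengths (in the order the probabilities were given): (4, 2, 4, 2, 3, 3, 3). L_avg = sum(p_i * l_i) = 5/86*4 + 19/86*2 + 3/43*4 + 11/43*2 + 17/86*3 + 7/86*3 + 5/43*3 = 114/43 = 2.6512

2.6512 bits


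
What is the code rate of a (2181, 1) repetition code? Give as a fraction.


Rate = k/n = 1/2181

1/2181


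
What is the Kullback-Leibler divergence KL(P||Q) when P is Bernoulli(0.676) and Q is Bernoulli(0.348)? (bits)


KL = p*log2(p/q) + (1-p)*log2((1-p)/(1-q)) = 0.676*log2(0.676/0.348) + 0.324*log2(0.324/0.652) = 0.3207

0.3207 bits


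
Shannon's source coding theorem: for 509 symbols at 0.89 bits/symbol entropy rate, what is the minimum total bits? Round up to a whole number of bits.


Minimum bits >= n * H = 509 * 0.89 = 453.01, rounded up to a whole number of bits = 454

454 bits


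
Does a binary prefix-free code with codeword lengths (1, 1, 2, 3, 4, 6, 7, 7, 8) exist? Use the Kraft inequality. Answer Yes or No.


Kraft sum = sum(2^(-l_i)) = 1.4727, need <= 1. Result: violated (a binary prefix-free code with these lengths cannot exist)

No


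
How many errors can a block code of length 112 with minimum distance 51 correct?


Correction capability = floor((d-1)/2) = floor((51-1)/2) = 25

25 errors


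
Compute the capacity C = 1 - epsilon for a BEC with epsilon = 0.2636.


C = 1 - epsilon = 1 - 0.2636 = 0.7364

0.7364 bits


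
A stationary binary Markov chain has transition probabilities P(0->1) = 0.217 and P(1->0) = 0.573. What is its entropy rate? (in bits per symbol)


Stationary distribution: pi_0 = p10/(p01+p10) = 0.7253, pi_1 = 0.2747. Entropy rate H' = pi_0*H(p01) + pi_1*H(p10) = 0.7253*0.7547 + 0.2747*0.9846 = 0.8178

0.8178 bits/symbol


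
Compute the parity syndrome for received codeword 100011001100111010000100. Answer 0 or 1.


Syndrome = XOR of all bits = 1 XOR 0 XOR 0 XOR 0 XOR 1 XOR 1 XOR 0 XOR 0 XOR 1 XOR 1 XOR 0 XOR 0 XOR 1 XOR 1 XOR 1 XOR 0 XOR 1 XOR 0 XOR 0 XOR 0 XOR 0 XOR 1 XOR 0 XOR 0 = 0

0


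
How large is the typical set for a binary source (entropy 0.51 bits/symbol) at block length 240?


log2|A_typical| = nH = 240 * 0.51 = 122.4, so |A_typical| ~ 2^122.4 = 7.016e+36

7.016e+36


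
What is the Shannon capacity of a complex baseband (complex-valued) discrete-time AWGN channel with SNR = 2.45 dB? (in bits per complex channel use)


SNR_linear = 10^(2.45/10) = 1.7579; C = log2(1 + SNR_linear) = log2(1 + 1.7579) = 1.4636

1.4636 bits/channel use


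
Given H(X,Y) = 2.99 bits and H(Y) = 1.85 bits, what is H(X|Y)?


H(X|Y) = H(X,Y) - H(Y) = 2.99 - 1.85 = 1.14

1.14 bits


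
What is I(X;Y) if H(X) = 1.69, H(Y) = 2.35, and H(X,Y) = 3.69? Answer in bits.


I(X;Y) = H(X) + H(Y) - H(X,Y) = 1.69 + 2.35 - 3.69 = 0.35

0.35 bits


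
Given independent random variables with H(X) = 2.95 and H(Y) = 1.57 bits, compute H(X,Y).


For independent variables, H(X,Y) = H(X) + H(Y) = 2.95 + 1.57 = 4.52

4.52 bits


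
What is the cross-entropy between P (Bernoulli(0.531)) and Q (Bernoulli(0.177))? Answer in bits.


H(P,Q) = -p*log2(q) - (1-p)*log2(1-q). -0.531*log2(0.177) = 1.326533; -0.469*log2(0.823) = 0.131806. H(P,Q) = 1.326533 + 0.131806 = 1.4583

1.4583 bits


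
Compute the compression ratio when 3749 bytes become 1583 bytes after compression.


Ratio = original / compressed = 3749 / 1583 = 2.3683

2.3683


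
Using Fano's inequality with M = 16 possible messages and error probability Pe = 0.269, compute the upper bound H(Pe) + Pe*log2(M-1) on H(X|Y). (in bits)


H(Pe) = -Pe*log2(Pe) - (1-Pe)*log2(1-Pe) = -0.269*log2(0.269) - 0.731*log2(0.731) = 0.509573 + 0.330453 = 0.84. Pe*log2(M-1) = 0.269*log2(15) = 1.050954. Bound = H(Pe) + Pe*log2(M-1) = 0.509573 + 0.330453 + 1.050954 = 1.891

1.891 bits


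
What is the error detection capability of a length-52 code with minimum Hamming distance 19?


Detection capability = d_min - 1 = 19 - 1 = 18

18 errors


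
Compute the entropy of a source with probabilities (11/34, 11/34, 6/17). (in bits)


H = -sum(p_i * log2(p_i)). Terms: -(11/34)*log2(11/34) = 0.526716; -(11/34)*log2(11/34) = 0.526716; -(6/17)*log2(6/17) = 0.530294. H = 0.526716 + 0.526716 + 0.530294 = 1.5837

1.5837 bits


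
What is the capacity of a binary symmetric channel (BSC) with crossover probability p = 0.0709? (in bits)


H(p) = -p*log2(p) - (1-p)*log2(1-p) = -0.0709*log2(0.0709) - 0.9291*log2(0.9291) = 0.270701 + 0.098572 = 0.3693. C = 1 - H(p) = 1 - 0.3693 = 0.6307

0.6307 bits


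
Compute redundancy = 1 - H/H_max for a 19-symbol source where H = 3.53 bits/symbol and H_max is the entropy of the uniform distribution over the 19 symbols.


H_max = log2(K) = log2(19) = 4.2479 bits/symbol. Redundancy = 1 - H/H_max = 1 - 3.53/4.2479 = 1 - 0.831 = 0.169

0.169


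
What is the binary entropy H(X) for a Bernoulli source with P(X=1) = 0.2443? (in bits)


H = -p*log2(p) - (1-p)*log2(1-p). -0.2443*log2(0.2443) = 0.496729; -0.7557*log2(0.7557) = 0.305389. H = 0.496729 + 0.305389 = 0.8021

0.8021 bits


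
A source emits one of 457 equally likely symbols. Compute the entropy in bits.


H = log2(n) = log2(457) = 8.8361

8.8361 bits


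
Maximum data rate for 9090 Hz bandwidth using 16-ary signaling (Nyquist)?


Rate = 2 * B * log2(M) = 2 * 9090 * 4.0 = 72720.0

72720.0 bps


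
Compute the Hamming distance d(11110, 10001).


Count differing positions: . ^ ^ ^ ^ = 4 differences

4


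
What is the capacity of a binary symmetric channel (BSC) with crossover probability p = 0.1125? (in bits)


H(p) = -p*log2(p) - (1-p)*log2(1-p) = -0.1125*log2(0.1125) - 0.8875*log2(0.8875) = 0.354600 + 0.152811 = 0.5074. C = 1 - H(p) = 1 - 0.5074 = 0.4926

0.4926 bits


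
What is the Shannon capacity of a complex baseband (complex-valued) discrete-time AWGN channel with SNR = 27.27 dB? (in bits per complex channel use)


SNR_linear = 10^(27.27/10) = 533.3349; C = log2(1 + SNR_linear) = log2(1 + 533.3349) = 9.0616

9.0616 bits/channel use


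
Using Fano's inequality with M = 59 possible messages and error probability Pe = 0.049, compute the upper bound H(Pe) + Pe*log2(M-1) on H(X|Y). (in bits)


H(Pe) = -Pe*log2(Pe) - (1-Pe)*log2(1-Pe) = -0.049*log2(0.049) - 0.951*log2(0.951) = 0.213203 + 0.068931 = 0.2821. Pe*log2(M-1) = 0.049*log2(58) = 0.287041. Bound = H(Pe) + Pe*log2(M-1) = 0.213203 + 0.068931 + 0.287041 = 0.5692

0.5692 bits


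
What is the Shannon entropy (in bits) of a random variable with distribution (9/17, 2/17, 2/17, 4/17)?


H = -sum(p_i * log2(p_i)). Terms: -(9/17)*log2(9/17) = 0.485755; -(2/17)*log2(2/17) = 0.363231; -(2/17)*log2(2/17) = 0.363231; -(4/17)*log2(4/17) = 0.491168. H = 0.485755 + 0.363231 + 0.363231 + 0.491168 = 1.7034

1.7034 bits


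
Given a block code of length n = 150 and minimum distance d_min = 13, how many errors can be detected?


Detection capability = d_min - 1 = 13 - 1 = 12

12 errors


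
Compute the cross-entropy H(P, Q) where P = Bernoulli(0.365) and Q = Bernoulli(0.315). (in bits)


H(P,Q) = -p*log2(q) - (1-p)*log2(1-q). -0.365*log2(0.315) = 0.608300; -0.635*log2(0.685) = 0.346598. H(P,Q) = 0.608300 + 0.346598 = 0.9549

0.9549 bits


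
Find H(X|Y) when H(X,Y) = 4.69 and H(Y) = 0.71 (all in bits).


H(X|Y) = H(X,Y) - H(Y) = 4.69 - 0.71 = 3.98

3.98 bits


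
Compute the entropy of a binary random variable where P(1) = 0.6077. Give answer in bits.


H = -p*log2(p) - (1-p)*log2(1-p). -0.6077*log2(0.6077) = 0.436674; -0.3923*log2(0.3923) = 0.529594. H = 0.436674 + 0.529594 = 0.9663

0.9663 bits


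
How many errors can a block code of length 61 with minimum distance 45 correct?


Correction capability = floor((d-1)/2) = floor((45-1)/2) = 22

22 errors


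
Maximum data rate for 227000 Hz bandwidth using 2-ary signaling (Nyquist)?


Rate = 2 * B * log2(M) = 2 * 227000 * 1.0 = 454000.0

454000.0 bps


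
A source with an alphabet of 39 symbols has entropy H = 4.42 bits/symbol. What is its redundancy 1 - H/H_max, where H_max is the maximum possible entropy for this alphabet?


H_max = log2(K) = log2(39) = 5.2854 bits/symbol. Redundancy = 1 - H/H_max = 1 - 4.42/5.2854 = 1 - 0.8363 = 0.1637

0.1637


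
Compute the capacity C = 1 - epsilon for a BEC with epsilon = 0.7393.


C = 1 - epsilon = 1 - 0.7393 = 0.2607

0.2607 bits


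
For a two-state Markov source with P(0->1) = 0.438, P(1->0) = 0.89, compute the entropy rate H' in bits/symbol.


Stationary distribution: pi_0 = p10/(p01+p10) = 0.6702, pi_1 = 0.3298. Entropy rate H' = pi_0*H(p01) + pi_1*H(p10) = 0.6702*0.9889 + 0.3298*0.4999 = 0.8276

0.8276 bits/symbol


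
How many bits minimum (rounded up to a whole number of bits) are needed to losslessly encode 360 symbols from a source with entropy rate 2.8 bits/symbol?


Minimum bits >= n * H = 360 * 2.8 = 1008.0, rounded up to a whole number of bits = 1008

1008 bits


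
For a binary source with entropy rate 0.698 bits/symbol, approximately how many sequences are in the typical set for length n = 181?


log2|A_typical| = nH = 181 * 0.698 = 126.338, so |A_typical| ~ 2^126.338 = 1.075e+38

1.075e+38


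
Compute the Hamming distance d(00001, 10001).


Count differing positions: ^ . . . . = 1 differences

1


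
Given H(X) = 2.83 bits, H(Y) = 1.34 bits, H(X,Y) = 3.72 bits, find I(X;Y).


I(X;Y) = H(X) + H(Y) - H(X,Y) = 2.83 + 1.34 - 3.72 = 0.45

0.45 bits


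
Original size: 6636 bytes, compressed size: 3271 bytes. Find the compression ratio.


Ratio = original / compressed = 6636 / 3271 = 2.0287

2.0287


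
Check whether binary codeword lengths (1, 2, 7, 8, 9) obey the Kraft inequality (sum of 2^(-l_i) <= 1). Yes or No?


Kraft sum = sum(2^(-l_i)) = 0.7637, need <= 1. Result: satisfied (a binary prefix-free code with these lengths exists)

Yes


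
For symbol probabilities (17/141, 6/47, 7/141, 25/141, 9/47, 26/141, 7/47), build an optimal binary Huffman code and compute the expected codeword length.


Huffman construction (repeatedly merge the two least-probable nodes; each merge adds 1 bit to every symbol beneath it): 7/141 + 17/141 = 8/47; 6/47 + 7/47 = 13/47; 8/47 + 25/141 = 49/141; 26/141 + 9/47 = 53/141; 13/47 + 49/141 = 88/141; 53/141 + 88/141 = 1. Resulting codeword lengths (in the order the probabilities were given): (4, 3, 4, 3, 2, 2, 3). L_avg = sum(p_i * l_i) = 17/141*4 + 6/47*3 + 7/141*4 + 25/141*3 + 9/47*2 + 26/141*2 + 7/47*3 = 394/141 = 2.7943

2.7943 bits


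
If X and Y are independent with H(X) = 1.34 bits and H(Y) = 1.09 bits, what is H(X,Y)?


For independent variables, H(X,Y) = H(X) + H(Y) = 1.34 + 1.09 = 2.43

2.43 bits


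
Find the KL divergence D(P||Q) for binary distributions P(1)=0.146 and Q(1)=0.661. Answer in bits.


KL = p*log2(p/q) + (1-p)*log2((1-p)/(1-q)) = 0.146*log2(0.146/0.661) + 0.854*log2(0.854/0.339) = 0.8203

0.8203 bits


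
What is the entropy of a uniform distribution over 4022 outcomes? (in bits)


H = log2(n) = log2(4022) = 11.9737

11.9737 bits


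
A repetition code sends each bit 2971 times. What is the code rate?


Rate = k/n = 1/2971

1/2971


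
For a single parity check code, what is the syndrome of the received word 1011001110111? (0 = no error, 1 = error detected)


Syndrome = XOR of all bits = 1 XOR 0 XOR 1 XOR 1 XOR 0 XOR 0 XOR 1 XOR 1 XOR 1 XOR 0 XOR 1 XOR 1 XOR 1 = 1

1


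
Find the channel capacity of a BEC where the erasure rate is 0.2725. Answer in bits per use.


C = 1 - epsilon = 1 - 0.2725 = 0.7275

0.7275 bits


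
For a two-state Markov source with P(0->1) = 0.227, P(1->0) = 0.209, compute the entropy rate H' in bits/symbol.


Stationary distribution: pi_0 = p10/(p01+p10) = 0.4794, pi_1 = 0.5206. Entropy rate H' = pi_0*H(p01) + pi_1*H(p10) = 0.4794*0.7727 + 0.5206*0.7396 = 0.7555

0.7555 bits/symbol


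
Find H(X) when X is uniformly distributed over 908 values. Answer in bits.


H = log2(n) = log2(908) = 9.8265

9.8265 bits


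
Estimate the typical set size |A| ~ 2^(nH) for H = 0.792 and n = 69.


log2|A_typical| = nH = 69 * 0.792 = 54.648, so |A_typical| ~ 2^54.648 = 2.823e+16

2.823e+16


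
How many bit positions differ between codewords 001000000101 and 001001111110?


Count differing positions: . . . . . ^ ^ ^ ^ . ^ ^ = 6 differences

6


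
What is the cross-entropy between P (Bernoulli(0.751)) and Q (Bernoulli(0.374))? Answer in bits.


H(P,Q) = -p*log2(q) - (1-p)*log2(1-q). -0.751*log2(0.374) = 1.065586; -0.249*log2(0.626) = 0.168266. H(P,Q) = 1.065586 + 0.168266 = 1.2339

1.2339 bits


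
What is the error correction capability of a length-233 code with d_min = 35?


Correction capability = floor((d-1)/2) = floor((35-1)/2) = 17

17 errors


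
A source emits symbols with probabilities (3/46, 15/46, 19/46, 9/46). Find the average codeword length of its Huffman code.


Huffman construction (repeatedly merge the two least-probable nodes; each merge adds 1 bit to every symbol beneath it): 3/46 + 9/46 = 6/23; 6/23 + 15/46 = 27/46; 19/46 + 27/46 = 1. Resulting codeword lengths (in the order the probabilities were given): (3, 2, 1, 3). L_avg = sum(p_i * l_i) = 3/46*3 + 15/46*2 + 19/46*1 + 9/46*3 = 85/46 = 1.8478

1.8478 bits


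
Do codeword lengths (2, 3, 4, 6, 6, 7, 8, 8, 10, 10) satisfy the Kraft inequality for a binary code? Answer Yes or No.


Kraft sum = sum(2^(-l_i)) = 0.4863, need <= 1. Result: satisfied (a binary prefix-free code with these lengths exists)

Yes


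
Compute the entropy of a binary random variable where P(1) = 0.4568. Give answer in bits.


H = -p*log2(p) - (1-p)*log2(1-p). -0.4568*log2(0.4568) = 0.516351; -0.5432*log2(0.5432) = 0.478258. H = 0.516351 + 0.478258 = 0.9946

0.9946 bits


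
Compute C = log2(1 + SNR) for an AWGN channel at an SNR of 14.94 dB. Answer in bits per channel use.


SNR_linear = 10^(14.94/10) = 31.1889; C = log2(1 + SNR_linear) = log2(1 + 31.1889) = 5.0085

5.0085 bits/channel use


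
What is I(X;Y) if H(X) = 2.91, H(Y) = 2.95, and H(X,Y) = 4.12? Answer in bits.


I(X;Y) = H(X) + H(Y) - H(X,Y) = 2.91 + 2.95 - 4.12 = 1.74

1.74 bits


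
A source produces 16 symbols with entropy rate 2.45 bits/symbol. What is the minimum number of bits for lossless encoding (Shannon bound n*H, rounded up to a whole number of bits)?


Minimum bits >= n * H = 16 * 2.45 = 39.2, rounded up to a whole number of bits = 40

40 bits


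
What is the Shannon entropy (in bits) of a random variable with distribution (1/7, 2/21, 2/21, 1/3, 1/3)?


H = -sum(p_i * log2(p_i)). Terms: -(1/7)*log2(1/7) = 0.401051; -(2/21)*log2(2/21) = 0.323078; -(2/21)*log2(2/21) = 0.323078; -(1/3)*log2(1/3) = 0.528321; -(1/3)*log2(1/3) = 0.528321. H = 0.401051 + 0.323078 + 0.323078 + 0.528321 + 0.528321 = 2.1038

2.1038 bits


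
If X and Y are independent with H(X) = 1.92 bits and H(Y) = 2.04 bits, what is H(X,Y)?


For independent variables, H(X,Y) = H(X) + H(Y) = 1.92 + 2.04 = 3.96

3.96 bits


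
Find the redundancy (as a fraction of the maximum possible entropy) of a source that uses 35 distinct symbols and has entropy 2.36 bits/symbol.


H_max = log2(K) = log2(35) = 5.1293 bits/symbol. Redundancy = 1 - H/H_max = 1 - 2.36/5.1293 = 1 - 0.4601 = 0.5399

0.5399


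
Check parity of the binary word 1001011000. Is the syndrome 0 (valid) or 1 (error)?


Syndrome = XOR of all bits = 1 XOR 0 XOR 0 XOR 1 XOR 0 XOR 1 XOR 1 XOR 0 XOR 0 XOR 0 = 0

0


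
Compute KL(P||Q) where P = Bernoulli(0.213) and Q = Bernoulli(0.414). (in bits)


KL = p*log2(p/q) + (1-p)*log2((1-p)/(1-q)) = 0.213*log2(0.213/0.414) + 0.787*log2(0.787/0.586) = 0.1306

0.1306 bits


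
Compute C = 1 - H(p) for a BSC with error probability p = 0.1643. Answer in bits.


H(p) = -p*log2(p) - (1-p)*log2(1-p) = -0.1643*log2(0.1643) - 0.8357*log2(0.8357) = 0.428099 + 0.216399 = 0.6445. C = 1 - H(p) = 1 - 0.6445 = 0.3555

0.3555 bits


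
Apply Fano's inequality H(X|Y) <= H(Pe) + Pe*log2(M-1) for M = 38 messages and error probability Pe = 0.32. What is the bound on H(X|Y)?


H(Pe) = -Pe*log2(Pe) - (1-Pe)*log2(1-Pe) = -0.32*log2(0.32) - 0.68*log2(0.68) = 0.526034 + 0.378347 = 0.9044. Pe*log2(M-1) = 0.32*log2(37) = 1.667025. Bound = H(Pe) + Pe*log2(M-1) = 0.526034 + 0.378347 + 1.667025 = 2.5714

2.5714 bits


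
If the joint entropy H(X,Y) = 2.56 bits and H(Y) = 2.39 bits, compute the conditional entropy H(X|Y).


H(X|Y) = H(X,Y) - H(Y) = 2.56 - 2.39 = 0.17

0.17 bits


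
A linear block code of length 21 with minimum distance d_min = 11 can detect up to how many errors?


Detection capability = d_min - 1 = 11 - 1 = 10

10 errors


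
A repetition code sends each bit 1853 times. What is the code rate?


Rate = k/n = 1/1853

1/1853


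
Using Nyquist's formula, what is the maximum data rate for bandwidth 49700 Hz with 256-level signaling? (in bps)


Rate = 2 * B * log2(M) = 2 * 49700 * 8.0 = 795200.0

795200.0 bps


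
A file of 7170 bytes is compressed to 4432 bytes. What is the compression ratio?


Ratio = original / compressed = 7170 / 4432 = 1.6178

1.6178


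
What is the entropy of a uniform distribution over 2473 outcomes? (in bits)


H = log2(n) = log2(2473) = 11.272

11.272 bits


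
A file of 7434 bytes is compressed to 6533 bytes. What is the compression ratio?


Ratio = original / compressed = 7434 / 6533 = 1.1379

1.1379


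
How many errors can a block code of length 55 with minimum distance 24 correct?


Correction capability = floor((d-1)/2) = floor((24-1)/2) = 11

11 errors


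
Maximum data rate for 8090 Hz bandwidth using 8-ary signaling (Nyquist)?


Rate = 2 * B * log2(M) = 2 * 8090 * 3.0 = 48540.0

48540.0 bps


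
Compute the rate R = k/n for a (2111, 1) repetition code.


Rate = k/n = 1/2111

1/2111


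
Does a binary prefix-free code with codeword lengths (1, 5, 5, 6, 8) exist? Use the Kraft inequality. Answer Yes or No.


Kraft sum = sum(2^(-l_i)) = 0.582, need <= 1. Result: satisfied (a binary prefix-free code with these lengths exists)

Yes


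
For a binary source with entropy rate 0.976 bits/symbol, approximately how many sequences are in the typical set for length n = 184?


log2|A_typical| = nH = 184 * 0.976 = 179.584, so |A_typical| ~ 2^179.584 = 1.149e+54

1.149e+54


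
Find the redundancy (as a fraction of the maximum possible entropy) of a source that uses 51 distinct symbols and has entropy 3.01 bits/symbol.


H_max = log2(K) = log2(51) = 5.6724 bits/symbol. Redundancy = 1 - H/H_max = 1 - 3.01/5.6724 = 1 - 0.5306 = 0.4694

0.4694


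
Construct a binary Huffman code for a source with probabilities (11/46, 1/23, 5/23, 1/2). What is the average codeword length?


Huffman construction (repeatedly merge the two least-probable nodes; each merge adds 1 bit to every symbol beneath it): 1/23 + 5/23 = 6/23; 11/46 + 6/23 = 1/2; 1/2 + 1/2 = 1. Resulting codeword lengths (in the order the probabilities were given): (2, 3, 3, 1). L_avg = sum(p_i * l_i) = 11/46*2 + 1/23*3 + 5/23*3 + 1/2*1 = 81/46 = 1.7609

1.7609 bits


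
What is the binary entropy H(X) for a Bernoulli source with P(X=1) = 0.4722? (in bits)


H = -p*log2(p) - (1-p)*log2(1-p). -0.4722*log2(0.4722) = 0.511171; -0.5278*log2(0.5278) = 0.486598. H = 0.511171 + 0.486598 = 0.9978

0.9978 bits


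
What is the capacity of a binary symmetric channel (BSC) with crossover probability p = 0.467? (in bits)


H(p) = -p*log2(p) - (1-p)*log2(1-p) = -0.467*log2(0.467) - 0.533*log2(0.533) = 0.513002 + 0.483853 = 0.9969. C = 1 - H(p) = 1 - 0.9969 = 0.0031

0.0031 bits


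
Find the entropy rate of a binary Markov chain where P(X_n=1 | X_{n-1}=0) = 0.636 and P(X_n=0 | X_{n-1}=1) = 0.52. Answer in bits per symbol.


Stationary distribution: pi_0 = p10/(p01+p10) = 0.4498, pi_1 = 0.5502. Entropy rate H' = pi_0*H(p01) + pi_1*H(p10) = 0.4498*0.946 + 0.5502*0.9988 = 0.9751

0.9751 bits/symbol


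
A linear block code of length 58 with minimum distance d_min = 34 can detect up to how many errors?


Detection capability = d_min - 1 = 34 - 1 = 33

33 errors


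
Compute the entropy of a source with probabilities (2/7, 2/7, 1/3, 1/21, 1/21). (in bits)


H = -sum(p_i * log2(p_i)). Terms: -(2/7)*log2(2/7) = 0.516387; -(2/7)*log2(2/7) = 0.516387; -(1/3)*log2(1/3) = 0.528321; -(1/21)*log2(1/21) = 0.209158; -(1/21)*log2(1/21) = 0.209158. H = 0.516387 + 0.516387 + 0.528321 + 0.209158 + 0.209158 = 1.9794

1.9794 bits


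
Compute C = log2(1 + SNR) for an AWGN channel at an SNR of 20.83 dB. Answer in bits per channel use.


SNR_linear = 10^(20.83/10) = 121.0598; C = log2(1 + SNR_linear) = log2(1 + 121.0598) = 6.9314

6.9314 bits/channel use


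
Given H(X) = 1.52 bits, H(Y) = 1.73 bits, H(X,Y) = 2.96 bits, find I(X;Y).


I(X;Y) = H(X) + H(Y) - H(X,Y) = 1.52 + 1.73 - 2.96 = 0.29

0.29 bits


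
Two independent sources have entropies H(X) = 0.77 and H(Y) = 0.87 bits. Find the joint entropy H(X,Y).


For independent variables, H(X,Y) = H(X) + H(Y) = 0.77 + 0.87 = 1.64

1.64 bits


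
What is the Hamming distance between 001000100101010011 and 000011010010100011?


Count differing positions: . . ^ . ^ ^ ^ ^ . ^ ^ ^ ^ ^ . . . . = 10 differences

10


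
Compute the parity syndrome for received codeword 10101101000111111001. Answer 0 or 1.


Syndrome = XOR of all bits = 1 XOR 0 XOR 1 XOR 0 XOR 1 XOR 1 XOR 0 XOR 1 XOR 0 XOR 0 XOR 0 XOR 1 XOR 1 XOR 1 XOR 1 XOR 1 XOR 1 XOR 0 XOR 0 XOR 1 = 0

0
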